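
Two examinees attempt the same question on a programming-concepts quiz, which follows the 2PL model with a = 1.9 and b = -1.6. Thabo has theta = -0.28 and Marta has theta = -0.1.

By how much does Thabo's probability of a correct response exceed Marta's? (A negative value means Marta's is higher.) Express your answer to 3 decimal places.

-0.021

P(theta) = 1 / (1 + exp(−a(theta − b)))
P(Thabo) = 0.9247  [exponent 2.5080]
P(Marta) = 0.9453  [exponent 2.8500]
Difference = 0.9247 − 0.9453 = -0.0206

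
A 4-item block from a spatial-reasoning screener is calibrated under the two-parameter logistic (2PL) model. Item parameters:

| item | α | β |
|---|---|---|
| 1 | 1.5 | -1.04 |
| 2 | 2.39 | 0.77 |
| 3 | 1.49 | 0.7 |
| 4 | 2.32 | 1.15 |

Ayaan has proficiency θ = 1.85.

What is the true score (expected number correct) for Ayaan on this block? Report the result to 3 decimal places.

P(θ) = 1 / (1 + exp(−α(θ − β)))
P_1 = 1/(1+e^{-4.3350}) = 0.9871
P_2 = 1/(1+e^{-2.5812}) = 0.9296
P_3 = 1/(1+e^{-1.7135}) = 0.8473
P_4 = 1/(1+e^{-1.6240}) = 0.8353
E[score] = 0.9871 + 0.9296 + 0.8473 + 0.8353 = 3.5993

3.599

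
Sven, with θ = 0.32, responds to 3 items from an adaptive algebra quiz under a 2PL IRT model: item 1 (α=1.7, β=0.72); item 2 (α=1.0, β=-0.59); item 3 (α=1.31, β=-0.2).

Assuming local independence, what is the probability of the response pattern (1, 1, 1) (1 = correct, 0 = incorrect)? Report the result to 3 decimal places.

0.159

P(θ) = 1 / (1 + exp(−α(θ − β)))
P_1 = 1/(1+e^{0.6800}) = 0.3363
P_2 = 1/(1+e^{-0.9100}) = 0.7130
P_3 = 1/(1+e^{-0.6812}) = 0.6640
L = P_1 × P_2 × P_3 = 0.3363 × 0.7130 × 0.6640 = 0.15920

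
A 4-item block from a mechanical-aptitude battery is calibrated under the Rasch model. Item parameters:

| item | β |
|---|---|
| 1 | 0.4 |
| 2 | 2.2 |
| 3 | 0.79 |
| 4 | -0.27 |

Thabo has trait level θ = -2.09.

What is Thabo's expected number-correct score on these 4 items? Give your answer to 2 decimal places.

P(θ) = 1 / (1 + exp(−(θ − β)))
P_1 = 1/(1+e^{2.4900}) = 0.0766
P_2 = 1/(1+e^{4.2900}) = 0.0135
P_3 = 1/(1+e^{2.8800}) = 0.0532
P_4 = 1/(1+e^{1.8200}) = 0.1394
E[score] = 0.0766 + 0.0135 + 0.0532 + 0.1394 = 0.2827

0.28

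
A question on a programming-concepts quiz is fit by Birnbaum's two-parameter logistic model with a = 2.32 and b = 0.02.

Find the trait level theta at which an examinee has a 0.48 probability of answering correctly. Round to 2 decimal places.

P(theta) = 1 / (1 + exp(−a(theta − b)))
logit = ln(0.4800/0.5200) = -0.0800
theta = b + logit/(a) = 0.02 + (-0.0800)/2.3200 = -0.0145

-0.01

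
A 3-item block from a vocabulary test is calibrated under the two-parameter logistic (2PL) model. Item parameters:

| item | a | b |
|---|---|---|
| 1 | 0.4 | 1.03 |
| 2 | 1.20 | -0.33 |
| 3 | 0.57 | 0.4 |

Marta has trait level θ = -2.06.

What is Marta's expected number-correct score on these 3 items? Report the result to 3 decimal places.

0.534

P(θ) = 1 / (1 + exp(−a(θ − b)))
P_1 = 1/(1+e^{1.2360}) = 0.2251
P_2 = 1/(1+e^{2.0760}) = 0.1115
P_3 = 1/(1+e^{1.4022}) = 0.1975
E[score] = 0.2251 + 0.1115 + 0.1975 = 0.5341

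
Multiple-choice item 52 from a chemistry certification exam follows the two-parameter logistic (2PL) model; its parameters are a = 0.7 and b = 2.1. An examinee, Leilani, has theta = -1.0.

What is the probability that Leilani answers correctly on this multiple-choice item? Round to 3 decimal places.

P(theta) = 1 / (1 + exp(−a(theta − b)))
Exponent: 0.7 × (-1.0 − 2.1) = -2.1700
1/(1 + e^{2.1700}) = 0.1025

0.102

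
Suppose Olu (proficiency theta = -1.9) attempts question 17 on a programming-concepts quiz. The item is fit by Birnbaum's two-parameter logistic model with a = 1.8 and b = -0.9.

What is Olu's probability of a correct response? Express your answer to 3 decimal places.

P(theta) = 1 / (1 + exp(−a(theta − b)))
Exponent: 1.8 × (-1.9 − (-0.9)) = -1.8000
1/(1 + e^{1.8000}) = 0.1419

0.142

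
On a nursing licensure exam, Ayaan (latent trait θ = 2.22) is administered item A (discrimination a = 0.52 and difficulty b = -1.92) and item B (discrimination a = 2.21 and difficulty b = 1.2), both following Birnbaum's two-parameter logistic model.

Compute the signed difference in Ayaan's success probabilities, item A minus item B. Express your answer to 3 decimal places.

P(θ) = 1 / (1 + exp(−a(θ − b)))
P_A = 0.8959
P_B = 0.9050
P_A − P_B = -0.0091

-0.009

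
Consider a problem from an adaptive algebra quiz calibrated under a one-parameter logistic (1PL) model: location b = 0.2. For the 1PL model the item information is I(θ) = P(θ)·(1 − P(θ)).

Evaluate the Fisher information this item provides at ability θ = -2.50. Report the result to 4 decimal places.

P = 1/(1+e^{2.7000}) = 0.0630
P(1−P) = 0.0630 × 0.9370 = 0.0590
I = P(1−P) = 0.05901

0.0590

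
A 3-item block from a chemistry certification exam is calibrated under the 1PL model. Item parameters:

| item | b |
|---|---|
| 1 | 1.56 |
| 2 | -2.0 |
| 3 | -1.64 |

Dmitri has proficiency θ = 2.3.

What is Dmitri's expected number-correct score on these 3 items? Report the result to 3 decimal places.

P(θ) = 1 / (1 + exp(−(θ − b)))
P_1 = 1/(1+e^{-0.7400}) = 0.6770
P_2 = 1/(1+e^{-4.3000}) = 0.9866
P_3 = 1/(1+e^{-3.9400}) = 0.9809
E[score] = 0.6770 + 0.9866 + 0.9809 = 2.6445

2.645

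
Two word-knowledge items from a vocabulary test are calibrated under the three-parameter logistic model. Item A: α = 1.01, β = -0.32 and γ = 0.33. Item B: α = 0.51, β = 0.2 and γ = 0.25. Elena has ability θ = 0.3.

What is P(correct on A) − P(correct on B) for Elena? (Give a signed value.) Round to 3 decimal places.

P(θ) = γ + (1 − γ) · 1 / (1 + exp(−α(θ − β)))
P_A = 0.7666
P_B = 0.6346
P_A − P_B = 0.1320

0.132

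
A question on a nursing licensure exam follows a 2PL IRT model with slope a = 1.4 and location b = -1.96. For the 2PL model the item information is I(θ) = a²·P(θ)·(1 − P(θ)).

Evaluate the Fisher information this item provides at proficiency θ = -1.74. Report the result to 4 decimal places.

0.4786

P = 1/(1+e^{-0.3080}) = 0.5764
P(1−P) = 0.5764 × 0.4236 = 0.2442
I = a² × P(1−P) = 1.4² × 0.2442 = 0.47856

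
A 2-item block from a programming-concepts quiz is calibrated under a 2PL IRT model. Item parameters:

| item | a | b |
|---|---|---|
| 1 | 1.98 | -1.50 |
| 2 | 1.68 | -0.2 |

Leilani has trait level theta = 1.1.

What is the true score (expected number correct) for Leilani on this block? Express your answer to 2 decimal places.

1.89

P(theta) = 1 / (1 + exp(−a(theta − b)))
P_1 = 1/(1+e^{-5.1480}) = 0.9942
P_2 = 1/(1+e^{-2.1840}) = 0.8988
E[score] = 0.9942 + 0.8988 = 1.8930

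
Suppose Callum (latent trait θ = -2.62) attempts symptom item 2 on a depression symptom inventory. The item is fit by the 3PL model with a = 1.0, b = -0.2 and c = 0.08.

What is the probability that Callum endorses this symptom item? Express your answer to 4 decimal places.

P(θ) = c + (1 − c) · 1 / (1 + exp(−a(θ − b)))
Exponent: 1.0 × (-2.62 − (-0.2)) = -2.4200
1/(1 + e^{2.4200}) = 0.0817
P = 0.08 + 0.92 × 0.0817 = 0.1551

0.1551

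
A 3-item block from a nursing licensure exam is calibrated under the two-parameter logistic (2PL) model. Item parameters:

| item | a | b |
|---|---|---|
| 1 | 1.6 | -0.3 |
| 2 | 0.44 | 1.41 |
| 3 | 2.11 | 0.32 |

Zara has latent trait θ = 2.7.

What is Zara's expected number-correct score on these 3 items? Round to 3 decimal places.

2.623

P(θ) = 1 / (1 + exp(−a(θ − b)))
P_1 = 1/(1+e^{-4.8000}) = 0.9918
P_2 = 1/(1+e^{-0.5676}) = 0.6382
P_3 = 1/(1+e^{-5.0218}) = 0.9935
E[score] = 0.9918 + 0.6382 + 0.9935 = 2.6235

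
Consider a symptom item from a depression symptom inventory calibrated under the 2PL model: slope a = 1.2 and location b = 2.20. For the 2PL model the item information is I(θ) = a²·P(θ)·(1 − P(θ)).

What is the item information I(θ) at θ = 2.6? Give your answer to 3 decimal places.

P = 1/(1+e^{-0.4800}) = 0.6177
P(1−P) = 0.6177 × 0.3823 = 0.2361
I = a² × P(1−P) = 1.2² × 0.2361 = 0.34004

0.340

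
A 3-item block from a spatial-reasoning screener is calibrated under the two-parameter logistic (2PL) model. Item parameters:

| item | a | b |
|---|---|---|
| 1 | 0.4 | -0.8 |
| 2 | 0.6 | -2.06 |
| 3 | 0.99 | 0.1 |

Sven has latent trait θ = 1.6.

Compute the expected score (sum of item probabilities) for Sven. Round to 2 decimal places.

P(θ) = 1 / (1 + exp(−a(θ − b)))
P_1 = 1/(1+e^{-0.9600}) = 0.7231
P_2 = 1/(1+e^{-2.1960}) = 0.8999
P_3 = 1/(1+e^{-1.4850}) = 0.8153
E[score] = 0.7231 + 0.8999 + 0.8153 = 2.4383

2.44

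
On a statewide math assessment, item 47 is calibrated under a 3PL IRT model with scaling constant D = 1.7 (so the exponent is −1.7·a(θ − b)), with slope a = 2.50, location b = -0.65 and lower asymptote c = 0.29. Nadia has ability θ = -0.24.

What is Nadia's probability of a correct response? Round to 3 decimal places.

P(θ) = c + (1 − c) · 1 / (1 + exp(−D·a(θ − b)))
Exponent: 1.7 × 2.50 × (-0.24 − (-0.65)) = 1.7425
1/(1 + e^{-1.7425}) = 0.8510
P = 0.29 + 0.71 × 0.8510 = 0.8942

0.894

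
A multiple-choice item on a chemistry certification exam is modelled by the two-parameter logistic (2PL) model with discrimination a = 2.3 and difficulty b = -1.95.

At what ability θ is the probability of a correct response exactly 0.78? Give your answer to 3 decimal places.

-1.400

P(θ) = 1 / (1 + exp(−a(θ − b)))
logit = ln(0.7800/0.2200) = 1.2657
θ = b + logit/(a) = -1.95 + 1.2657/2.3000 = -1.3997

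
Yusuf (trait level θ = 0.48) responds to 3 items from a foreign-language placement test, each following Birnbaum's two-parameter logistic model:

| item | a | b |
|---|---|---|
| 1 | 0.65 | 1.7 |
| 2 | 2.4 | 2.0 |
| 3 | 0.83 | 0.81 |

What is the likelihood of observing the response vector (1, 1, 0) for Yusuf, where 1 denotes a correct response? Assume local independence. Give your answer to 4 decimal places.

0.0045

P(θ) = 1 / (1 + exp(−a(θ − b)))
P_1 = 1/(1+e^{0.7930}) = 0.3115
P_2 = 1/(1+e^{3.6480}) = 0.0254
P_3 = 1/(1+e^{0.2739}) = 0.4319
L = P_1 × P_2 × (1−P_3) = 0.3115 × 0.0254 × 0.5681 = 0.00449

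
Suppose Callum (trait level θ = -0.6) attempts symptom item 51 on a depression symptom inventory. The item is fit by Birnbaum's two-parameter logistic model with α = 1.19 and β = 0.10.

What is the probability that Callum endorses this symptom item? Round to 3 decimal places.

P(θ) = 1 / (1 + exp(−α(θ − β)))
Exponent: 1.19 × (-0.6 − 0.10) = -0.8330
1/(1 + e^{0.8330}) = 0.3030

0.303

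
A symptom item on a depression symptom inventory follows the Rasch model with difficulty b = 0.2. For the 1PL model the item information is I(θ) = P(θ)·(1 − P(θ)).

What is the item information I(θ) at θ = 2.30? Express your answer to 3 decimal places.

P = 1/(1+e^{-2.1000}) = 0.8909
P(1−P) = 0.8909 × 0.1091 = 0.0972
I = P(1−P) = 0.09719

0.097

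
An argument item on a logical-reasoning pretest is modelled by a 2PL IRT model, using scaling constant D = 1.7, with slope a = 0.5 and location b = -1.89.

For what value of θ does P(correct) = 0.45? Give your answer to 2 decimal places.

-2.13

P(θ) = 1 / (1 + exp(−D·a(θ − b)))
logit = ln(0.4500/0.5500) = -0.2007
θ = b + logit/(1.7·a) = -1.89 + (-0.2007)/0.8500 = -2.1261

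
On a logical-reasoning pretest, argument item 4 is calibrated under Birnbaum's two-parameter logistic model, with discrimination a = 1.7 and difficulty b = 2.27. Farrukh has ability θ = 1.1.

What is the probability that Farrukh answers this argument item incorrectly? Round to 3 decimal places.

P(θ) = 1 / (1 + exp(−a(θ − b)))
Exponent: 1.7 × (1.1 − 2.27) = -1.9890
1/(1 + e^{1.9890}) = 0.1204
P(incorrect) = 1 − 0.1204 = 0.8796

0.880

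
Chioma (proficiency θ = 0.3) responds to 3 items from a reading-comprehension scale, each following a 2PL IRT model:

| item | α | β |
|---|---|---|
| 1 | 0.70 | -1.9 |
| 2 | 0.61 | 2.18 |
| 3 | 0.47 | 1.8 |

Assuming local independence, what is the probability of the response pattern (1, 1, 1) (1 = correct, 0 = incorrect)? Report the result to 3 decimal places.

0.066

P(θ) = 1 / (1 + exp(−α(θ − β)))
P_1 = 1/(1+e^{-1.5400}) = 0.8235
P_2 = 1/(1+e^{1.1468}) = 0.2411
P_3 = 1/(1+e^{0.7050}) = 0.3307
L = P_1 × P_2 × P_3 = 0.8235 × 0.2411 × 0.3307 = 0.06565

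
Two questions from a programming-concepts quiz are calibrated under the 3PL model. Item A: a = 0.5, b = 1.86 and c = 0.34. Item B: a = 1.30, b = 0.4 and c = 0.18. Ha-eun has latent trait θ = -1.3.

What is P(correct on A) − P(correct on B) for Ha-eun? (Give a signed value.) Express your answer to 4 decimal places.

0.1917

P(θ) = c + (1 − c) · 1 / (1 + exp(−a(θ − b)))
P_A = 0.4527
P_B = 0.2611
P_A − P_B = 0.1917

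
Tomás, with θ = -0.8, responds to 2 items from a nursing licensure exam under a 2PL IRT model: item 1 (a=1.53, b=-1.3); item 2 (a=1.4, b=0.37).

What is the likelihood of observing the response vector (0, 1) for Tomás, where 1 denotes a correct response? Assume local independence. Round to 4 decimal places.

0.0517

P(θ) = 1 / (1 + exp(−a(θ − b)))
P_1 = 1/(1+e^{-0.7650}) = 0.6824
P_2 = 1/(1+e^{1.6380}) = 0.1627
L = (1−P_1) × P_2 = 0.3176 × 0.1627 = 0.05168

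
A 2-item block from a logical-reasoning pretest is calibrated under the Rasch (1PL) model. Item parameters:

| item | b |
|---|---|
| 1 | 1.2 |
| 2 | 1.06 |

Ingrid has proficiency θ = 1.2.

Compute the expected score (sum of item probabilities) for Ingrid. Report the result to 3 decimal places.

P(θ) = 1 / (1 + exp(−(θ − b)))
P_1 = 1/(1+e^{0.0000}) = 0.5000
P_2 = 1/(1+e^{-0.1400}) = 0.5349
E[score] = 0.5000 + 0.5349 = 1.0349

1.035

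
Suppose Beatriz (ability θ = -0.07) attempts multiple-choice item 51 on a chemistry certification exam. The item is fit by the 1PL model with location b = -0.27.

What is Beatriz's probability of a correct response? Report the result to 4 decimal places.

P(θ) = 1 / (1 + exp(−(θ − b)))
Exponent: (-0.07 − (-0.27)) = 0.2000
1/(1 + e^{-0.2000}) = 0.5498
P = 0.5498

0.5498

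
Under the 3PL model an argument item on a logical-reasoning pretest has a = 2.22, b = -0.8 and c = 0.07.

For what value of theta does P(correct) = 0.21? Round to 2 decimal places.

P(theta) = c + (1 − c) · 1 / (1 + exp(−a(theta − b)))
Remove guessing floor: (0.21 − 0.07)/(1 − 0.07) = 0.1505
logit = ln(0.1505/0.8495) = -1.7304
theta = b + logit/(a) = -0.8 + (-1.7304)/2.2200 = -1.5795

-1.58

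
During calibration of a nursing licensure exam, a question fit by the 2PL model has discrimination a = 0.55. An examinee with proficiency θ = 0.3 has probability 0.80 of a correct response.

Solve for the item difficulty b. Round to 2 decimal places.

-2.22

P(θ) = 1 / (1 + exp(−a(θ − b)))
logit(0.80) = ln(0.80/0.20) = 1.3863
b = θ − logit/(a) = 0.3 − 1.3863/0.5500 = -2.2205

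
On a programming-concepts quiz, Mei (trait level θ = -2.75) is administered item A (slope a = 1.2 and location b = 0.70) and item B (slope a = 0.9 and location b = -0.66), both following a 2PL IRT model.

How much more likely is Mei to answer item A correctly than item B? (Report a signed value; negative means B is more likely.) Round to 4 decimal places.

-0.1166

P(θ) = 1 / (1 + exp(−a(θ − b)))
P_A = 0.0157
P_B = 0.1323
P_A − P_B = -0.1166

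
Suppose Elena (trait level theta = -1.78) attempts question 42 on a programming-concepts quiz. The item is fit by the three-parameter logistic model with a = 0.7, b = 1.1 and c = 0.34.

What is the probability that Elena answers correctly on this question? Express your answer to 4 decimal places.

P(theta) = c + (1 − c) · 1 / (1 + exp(−a(theta − b)))
Exponent: 0.7 × (-1.78 − 1.1) = -2.0160
1/(1 + e^{2.0160}) = 0.1175
P = 0.34 + 0.66 × 0.1175 = 0.4176

0.4176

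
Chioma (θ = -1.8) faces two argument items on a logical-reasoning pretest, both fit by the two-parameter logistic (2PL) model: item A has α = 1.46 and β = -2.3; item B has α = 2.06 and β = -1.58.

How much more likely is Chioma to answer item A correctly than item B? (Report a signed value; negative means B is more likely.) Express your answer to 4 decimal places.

0.2862

P(θ) = 1 / (1 + exp(−α(θ − β)))
P_A = 0.6748
P_B = 0.3886
P_A − P_B = 0.2862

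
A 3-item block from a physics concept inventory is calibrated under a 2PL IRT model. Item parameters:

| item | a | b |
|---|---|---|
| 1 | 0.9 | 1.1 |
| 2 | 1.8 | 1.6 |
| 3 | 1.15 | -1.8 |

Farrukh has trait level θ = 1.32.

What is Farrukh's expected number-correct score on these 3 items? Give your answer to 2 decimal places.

1.90

P(θ) = 1 / (1 + exp(−a(θ − b)))
P_1 = 1/(1+e^{-0.1980}) = 0.5493
P_2 = 1/(1+e^{0.5040}) = 0.3766
P_3 = 1/(1+e^{-3.5880}) = 0.9731
E[score] = 0.5493 + 0.3766 + 0.9731 = 1.8990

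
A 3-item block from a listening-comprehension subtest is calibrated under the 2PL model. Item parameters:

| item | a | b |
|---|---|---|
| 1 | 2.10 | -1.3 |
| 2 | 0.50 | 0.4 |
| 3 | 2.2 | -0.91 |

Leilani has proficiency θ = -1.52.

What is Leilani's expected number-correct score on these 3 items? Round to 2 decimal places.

P(θ) = 1 / (1 + exp(−a(θ − b)))
P_1 = 1/(1+e^{0.4620}) = 0.3865
P_2 = 1/(1+e^{0.9600}) = 0.2769
P_3 = 1/(1+e^{1.3420}) = 0.2072
E[score] = 0.3865 + 0.2769 + 0.2072 = 0.8706

0.87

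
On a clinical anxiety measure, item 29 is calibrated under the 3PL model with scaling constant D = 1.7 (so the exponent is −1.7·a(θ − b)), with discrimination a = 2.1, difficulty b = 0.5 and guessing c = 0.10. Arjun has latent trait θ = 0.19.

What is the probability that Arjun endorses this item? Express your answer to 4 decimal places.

0.3236

P(θ) = c + (1 − c) · 1 / (1 + exp(−D·a(θ − b)))
Exponent: 1.7 × 2.1 × (0.19 − 0.5) = -1.1067
1/(1 + e^{1.1067}) = 0.2485
P = 0.10 + 0.90 × 0.2485 = 0.3236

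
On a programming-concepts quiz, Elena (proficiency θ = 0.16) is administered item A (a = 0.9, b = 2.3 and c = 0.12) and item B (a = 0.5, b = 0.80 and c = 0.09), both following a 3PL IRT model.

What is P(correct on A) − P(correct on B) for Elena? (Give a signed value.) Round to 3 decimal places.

-0.241

P(θ) = c + (1 − c) · 1 / (1 + exp(−a(θ − b)))
P_A = 0.2319
P_B = 0.4728
P_A − P_B = -0.2409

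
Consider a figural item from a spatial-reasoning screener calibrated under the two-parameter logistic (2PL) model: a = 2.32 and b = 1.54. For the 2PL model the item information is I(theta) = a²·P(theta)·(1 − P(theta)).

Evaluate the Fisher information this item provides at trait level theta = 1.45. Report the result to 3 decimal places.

1.331

P = 1/(1+e^{0.2088}) = 0.4480
P(1−P) = 0.4480 × 0.5520 = 0.2473
I = a² × P(1−P) = 2.32² × 0.2473 = 1.33104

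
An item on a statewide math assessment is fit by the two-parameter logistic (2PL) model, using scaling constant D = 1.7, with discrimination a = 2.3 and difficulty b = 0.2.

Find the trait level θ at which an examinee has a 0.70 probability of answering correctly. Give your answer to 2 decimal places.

0.42

P(θ) = 1 / (1 + exp(−D·a(θ − b)))
logit = ln(0.7000/0.3000) = 0.8473
θ = b + logit/(1.7·a) = 0.2 + 0.8473/3.9100 = 0.4167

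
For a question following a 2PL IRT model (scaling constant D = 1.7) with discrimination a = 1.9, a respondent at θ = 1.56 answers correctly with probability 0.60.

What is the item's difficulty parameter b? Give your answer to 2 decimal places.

P(θ) = 1 / (1 + exp(−D·a(θ − b)))
logit(0.60) = ln(0.60/0.40) = 0.4055
b = θ − logit/(1.7·a) = 1.56 − 0.4055/3.2300 = 1.4345

1.43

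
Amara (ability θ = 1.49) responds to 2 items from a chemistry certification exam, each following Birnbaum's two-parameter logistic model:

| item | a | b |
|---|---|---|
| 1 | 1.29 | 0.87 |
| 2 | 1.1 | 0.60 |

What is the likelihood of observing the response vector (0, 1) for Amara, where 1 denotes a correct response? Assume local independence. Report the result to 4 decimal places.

0.2254

P(θ) = 1 / (1 + exp(−a(θ − b)))
P_1 = 1/(1+e^{-0.7998}) = 0.6899
P_2 = 1/(1+e^{-0.9790}) = 0.7269
L = (1−P_1) × P_2 = 0.3101 × 0.7269 = 0.22539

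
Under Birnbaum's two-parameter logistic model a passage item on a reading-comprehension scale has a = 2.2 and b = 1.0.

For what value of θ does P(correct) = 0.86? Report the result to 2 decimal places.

1.83

P(θ) = 1 / (1 + exp(−a(θ − b)))
logit = ln(0.8600/0.1400) = 1.8153
θ = b + logit/(a) = 1.0 + 1.8153/2.2000 = 1.8251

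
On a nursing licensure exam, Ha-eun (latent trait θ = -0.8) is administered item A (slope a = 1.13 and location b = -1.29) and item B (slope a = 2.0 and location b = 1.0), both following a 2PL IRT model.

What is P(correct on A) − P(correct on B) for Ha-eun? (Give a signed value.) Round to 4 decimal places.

P(θ) = 1 / (1 + exp(−a(θ − b)))
P_A = 0.6350
P_B = 0.0266
P_A − P_B = 0.6084

0.6084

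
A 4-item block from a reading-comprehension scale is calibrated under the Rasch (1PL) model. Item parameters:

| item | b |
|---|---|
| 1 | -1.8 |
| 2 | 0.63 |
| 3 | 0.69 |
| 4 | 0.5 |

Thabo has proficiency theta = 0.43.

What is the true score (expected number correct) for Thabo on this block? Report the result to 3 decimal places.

P(theta) = 1 / (1 + exp(−(theta − b)))
P_1 = 1/(1+e^{-2.2300}) = 0.9029
P_2 = 1/(1+e^{0.2000}) = 0.4502
P_3 = 1/(1+e^{0.2600}) = 0.4354
P_4 = 1/(1+e^{0.0700}) = 0.4825
E[score] = 0.9029 + 0.4502 + 0.4354 + 0.4825 = 2.2709

2.271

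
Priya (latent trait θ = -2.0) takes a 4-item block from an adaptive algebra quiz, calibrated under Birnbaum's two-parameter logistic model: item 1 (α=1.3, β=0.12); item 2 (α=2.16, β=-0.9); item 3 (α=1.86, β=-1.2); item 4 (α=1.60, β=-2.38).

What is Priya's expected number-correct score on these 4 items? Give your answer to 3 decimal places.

0.976

P(θ) = 1 / (1 + exp(−α(θ − β)))
P_1 = 1/(1+e^{2.7560}) = 0.0597
P_2 = 1/(1+e^{2.3760}) = 0.0850
P_3 = 1/(1+e^{1.4880}) = 0.1842
P_4 = 1/(1+e^{-0.6080}) = 0.6475
E[score] = 0.0597 + 0.0850 + 0.1842 + 0.6475 = 0.9765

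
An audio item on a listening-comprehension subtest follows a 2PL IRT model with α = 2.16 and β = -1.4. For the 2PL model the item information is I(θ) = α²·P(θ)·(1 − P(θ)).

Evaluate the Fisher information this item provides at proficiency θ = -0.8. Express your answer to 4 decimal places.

0.7870

P = 1/(1+e^{-1.2960}) = 0.7852
P(1−P) = 0.7852 × 0.2148 = 0.1687
I = α² × P(1−P) = 2.16² × 0.1687 = 0.78701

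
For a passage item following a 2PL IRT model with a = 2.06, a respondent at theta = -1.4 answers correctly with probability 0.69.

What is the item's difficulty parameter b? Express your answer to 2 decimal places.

-1.79

P(theta) = 1 / (1 + exp(−a(theta − b)))
logit(0.69) = ln(0.69/0.31) = 0.8001
b = theta − logit/(a) = -1.4 − 0.8001/2.0600 = -1.7884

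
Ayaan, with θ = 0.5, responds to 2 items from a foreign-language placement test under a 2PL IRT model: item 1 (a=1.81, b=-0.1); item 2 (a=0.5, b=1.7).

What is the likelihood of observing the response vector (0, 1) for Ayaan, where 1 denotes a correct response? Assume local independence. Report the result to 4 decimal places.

P(θ) = 1 / (1 + exp(−a(θ − b)))
P_1 = 1/(1+e^{-1.0860}) = 0.7476
P_2 = 1/(1+e^{0.6000}) = 0.3543
L = (1−P_1) × P_2 = 0.2524 × 0.3543 = 0.08943

0.0894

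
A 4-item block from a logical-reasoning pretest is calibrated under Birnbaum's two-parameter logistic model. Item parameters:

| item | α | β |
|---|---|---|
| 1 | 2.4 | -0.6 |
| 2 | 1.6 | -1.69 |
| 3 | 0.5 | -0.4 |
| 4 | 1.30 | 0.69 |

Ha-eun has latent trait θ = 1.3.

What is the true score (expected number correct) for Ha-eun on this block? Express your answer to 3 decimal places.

P(θ) = 1 / (1 + exp(−α(θ − β)))
P_1 = 1/(1+e^{-4.5600}) = 0.9896
P_2 = 1/(1+e^{-4.7840}) = 0.9917
P_3 = 1/(1+e^{-0.8500}) = 0.7006
P_4 = 1/(1+e^{-0.7930}) = 0.6885
E[score] = 0.9896 + 0.9917 + 0.7006 + 0.6885 = 3.3704

3.370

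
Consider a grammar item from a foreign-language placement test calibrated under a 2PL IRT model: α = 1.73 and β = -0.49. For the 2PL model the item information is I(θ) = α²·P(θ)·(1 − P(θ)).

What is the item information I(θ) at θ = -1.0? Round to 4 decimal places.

P = 1/(1+e^{0.8823}) = 0.2927
P(1−P) = 0.2927 × 0.7073 = 0.2070
I = α² × P(1−P) = 1.73² × 0.2070 = 0.61961

0.6196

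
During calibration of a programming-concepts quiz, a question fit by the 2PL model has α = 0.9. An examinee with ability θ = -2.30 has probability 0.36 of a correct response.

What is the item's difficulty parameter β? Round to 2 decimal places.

-1.66

P(θ) = 1 / (1 + exp(−α(θ − β)))
logit(0.36) = ln(0.36/0.64) = -0.5754
β = θ − logit/(α) = -2.30 − (-0.5754)/0.9000 = -1.6607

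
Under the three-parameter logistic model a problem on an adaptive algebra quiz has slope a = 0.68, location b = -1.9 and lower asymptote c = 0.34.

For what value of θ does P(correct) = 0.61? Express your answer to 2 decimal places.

-2.44

P(θ) = c + (1 − c) · 1 / (1 + exp(−a(θ − b)))
Remove guessing floor: (0.61 − 0.34)/(1 − 0.34) = 0.4091
logit = ln(0.4091/0.5909) = -0.3677
θ = b + logit/(a) = -1.9 + (-0.3677)/0.6800 = -2.4408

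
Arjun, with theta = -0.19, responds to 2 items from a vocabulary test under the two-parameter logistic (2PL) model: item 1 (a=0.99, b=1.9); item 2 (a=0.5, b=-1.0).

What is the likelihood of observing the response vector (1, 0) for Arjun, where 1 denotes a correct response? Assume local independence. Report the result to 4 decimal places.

0.0449

P(theta) = 1 / (1 + exp(−a(theta − b)))
P_1 = 1/(1+e^{2.0691}) = 0.1121
P_2 = 1/(1+e^{-0.4050}) = 0.5999
L = P_1 × (1−P_2) = 0.1121 × 0.4001 = 0.04487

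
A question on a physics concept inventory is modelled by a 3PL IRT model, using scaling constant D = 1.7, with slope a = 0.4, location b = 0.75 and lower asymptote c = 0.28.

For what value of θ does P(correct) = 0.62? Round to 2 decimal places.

0.59

P(θ) = c + (1 − c) · 1 / (1 + exp(−D·a(θ − b)))
Remove guessing floor: (0.62 − 0.28)/(1 − 0.28) = 0.4722
logit = ln(0.4722/0.5278) = -0.1112
θ = b + logit/(1.7·a) = 0.75 + (-0.1112)/0.6800 = 0.5864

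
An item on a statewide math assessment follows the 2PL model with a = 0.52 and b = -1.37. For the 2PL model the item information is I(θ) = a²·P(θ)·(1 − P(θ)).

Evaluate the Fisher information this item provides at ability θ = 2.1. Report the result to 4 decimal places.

0.0328

P = 1/(1+e^{-1.8044}) = 0.8587
P(1−P) = 0.8587 × 0.1413 = 0.1213
I = a² × P(1−P) = 0.52² × 0.1213 = 0.03281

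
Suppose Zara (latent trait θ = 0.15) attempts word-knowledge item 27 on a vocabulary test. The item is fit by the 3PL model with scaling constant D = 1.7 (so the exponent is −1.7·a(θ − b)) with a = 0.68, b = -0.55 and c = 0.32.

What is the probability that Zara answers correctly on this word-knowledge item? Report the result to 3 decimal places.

P(θ) = c + (1 − c) · 1 / (1 + exp(−D·a(θ − b)))
Exponent: 1.7 × 0.68 × (0.15 − (-0.55)) = 0.8092
1/(1 + e^{-0.8092}) = 0.6919
P = 0.32 + 0.68 × 0.6919 = 0.7905

0.791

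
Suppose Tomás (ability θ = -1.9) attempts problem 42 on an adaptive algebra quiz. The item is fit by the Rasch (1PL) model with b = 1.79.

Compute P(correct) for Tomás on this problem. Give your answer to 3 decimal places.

P(θ) = 1 / (1 + exp(−(θ − b)))
Exponent: (-1.9 − 1.79) = -3.6900
1/(1 + e^{3.6900}) = 0.0244
P = 0.0244

0.024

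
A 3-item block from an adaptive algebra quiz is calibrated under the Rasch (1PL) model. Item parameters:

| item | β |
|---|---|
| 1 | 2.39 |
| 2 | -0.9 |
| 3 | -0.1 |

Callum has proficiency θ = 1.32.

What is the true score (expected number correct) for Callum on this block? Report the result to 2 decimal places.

1.96

P(θ) = 1 / (1 + exp(−(θ − β)))
P_1 = 1/(1+e^{1.0700}) = 0.2554
P_2 = 1/(1+e^{-2.2200}) = 0.9020
P_3 = 1/(1+e^{-1.4200}) = 0.8053
E[score] = 0.2554 + 0.9020 + 0.8053 = 1.9628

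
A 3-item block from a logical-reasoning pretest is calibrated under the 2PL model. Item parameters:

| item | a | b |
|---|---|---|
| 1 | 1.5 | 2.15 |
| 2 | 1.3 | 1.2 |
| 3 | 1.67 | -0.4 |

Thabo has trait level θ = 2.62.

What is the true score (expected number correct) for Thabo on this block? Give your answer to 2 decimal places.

P(θ) = 1 / (1 + exp(−a(θ − b)))
P_1 = 1/(1+e^{-0.7050}) = 0.6693
P_2 = 1/(1+e^{-1.8460}) = 0.8637
P_3 = 1/(1+e^{-5.0434}) = 0.9936
E[score] = 0.6693 + 0.8637 + 0.9936 = 2.5265

2.53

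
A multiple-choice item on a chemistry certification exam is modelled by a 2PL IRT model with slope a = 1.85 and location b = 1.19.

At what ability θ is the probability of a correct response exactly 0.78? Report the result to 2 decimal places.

1.87

P(θ) = 1 / (1 + exp(−a(θ − b)))
logit = ln(0.7800/0.2200) = 1.2657
θ = b + logit/(a) = 1.19 + 1.2657/1.8500 = 1.8741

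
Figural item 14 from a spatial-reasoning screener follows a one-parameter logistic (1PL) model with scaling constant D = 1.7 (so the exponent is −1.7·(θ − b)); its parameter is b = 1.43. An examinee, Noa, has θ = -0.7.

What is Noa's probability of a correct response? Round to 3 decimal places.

P(θ) = 1 / (1 + exp(−D·(θ − b)))
Exponent: 1.7 × (-0.7 − 1.43) = -3.6210
1/(1 + e^{3.6210}) = 0.0261
P = 0.0261

0.026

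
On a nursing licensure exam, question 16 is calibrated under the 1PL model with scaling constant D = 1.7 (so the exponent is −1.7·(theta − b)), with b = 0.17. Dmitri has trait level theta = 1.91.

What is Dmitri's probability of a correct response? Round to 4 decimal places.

P(theta) = 1 / (1 + exp(−D·(theta − b)))
Exponent: 1.7 × (1.91 − 0.17) = 2.9580
1/(1 + e^{-2.9580}) = 0.9506
P = 0.9506

0.9506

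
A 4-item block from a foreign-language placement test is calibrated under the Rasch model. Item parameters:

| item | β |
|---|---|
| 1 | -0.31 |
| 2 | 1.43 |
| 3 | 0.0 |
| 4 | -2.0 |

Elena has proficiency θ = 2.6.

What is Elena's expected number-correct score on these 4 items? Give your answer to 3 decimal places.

P(θ) = 1 / (1 + exp(−(θ − β)))
P_1 = 1/(1+e^{-2.9100}) = 0.9483
P_2 = 1/(1+e^{-1.1700}) = 0.7631
P_3 = 1/(1+e^{-2.6000}) = 0.9309
P_4 = 1/(1+e^{-4.6000}) = 0.9900
E[score] = 0.9483 + 0.7631 + 0.9309 + 0.9900 = 3.6324

3.632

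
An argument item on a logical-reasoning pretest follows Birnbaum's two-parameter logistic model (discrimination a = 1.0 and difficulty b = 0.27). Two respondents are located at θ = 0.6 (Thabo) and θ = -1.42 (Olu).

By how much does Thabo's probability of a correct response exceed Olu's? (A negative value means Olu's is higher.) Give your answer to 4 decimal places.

P(θ) = 1 / (1 + exp(−a(θ − b)))
P(Thabo) = 0.5818  [exponent 0.3300]
P(Olu) = 0.1558  [exponent -1.6900]
Difference = 0.5818 − 0.1558 = 0.4260

0.4260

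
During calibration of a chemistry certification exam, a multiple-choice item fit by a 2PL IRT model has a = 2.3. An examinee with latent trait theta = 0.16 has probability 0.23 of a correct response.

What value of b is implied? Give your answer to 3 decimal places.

P(theta) = 1 / (1 + exp(−a(theta − b)))
logit(0.23) = ln(0.23/0.77) = -1.2083
b = theta − logit/(a) = 0.16 − (-1.2083)/2.3000 = 0.6854

0.685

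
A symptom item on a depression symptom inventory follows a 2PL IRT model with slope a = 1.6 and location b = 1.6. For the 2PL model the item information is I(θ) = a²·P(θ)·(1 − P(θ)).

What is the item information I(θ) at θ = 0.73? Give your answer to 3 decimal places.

P = 1/(1+e^{1.3920}) = 0.1991
P(1−P) = 0.1991 × 0.8009 = 0.1595
I = a² × P(1−P) = 1.6² × 0.1595 = 0.40820

0.408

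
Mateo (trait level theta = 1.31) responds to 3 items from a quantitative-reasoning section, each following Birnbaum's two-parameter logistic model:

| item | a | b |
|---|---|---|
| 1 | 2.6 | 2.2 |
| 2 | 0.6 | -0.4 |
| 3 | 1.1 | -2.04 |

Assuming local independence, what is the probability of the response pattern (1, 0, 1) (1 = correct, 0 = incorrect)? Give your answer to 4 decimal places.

0.0232

P(theta) = 1 / (1 + exp(−a(theta − b)))
P_1 = 1/(1+e^{2.3140}) = 0.0900
P_2 = 1/(1+e^{-1.0260}) = 0.7361
P_3 = 1/(1+e^{-3.6850}) = 0.9755
L = P_1 × (1−P_2) × P_3 = 0.0900 × 0.2639 × 0.9755 = 0.02316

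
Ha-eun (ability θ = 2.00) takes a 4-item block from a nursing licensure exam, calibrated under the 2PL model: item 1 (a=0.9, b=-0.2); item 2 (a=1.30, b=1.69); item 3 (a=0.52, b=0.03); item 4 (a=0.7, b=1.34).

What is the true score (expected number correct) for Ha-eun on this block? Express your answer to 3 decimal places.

P(θ) = 1 / (1 + exp(−a(θ − b)))
P_1 = 1/(1+e^{-1.9800}) = 0.8787
P_2 = 1/(1+e^{-0.4030}) = 0.5994
P_3 = 1/(1+e^{-1.0244}) = 0.7358
P_4 = 1/(1+e^{-0.4620}) = 0.6135
E[score] = 0.8787 + 0.5994 + 0.7358 + 0.6135 = 2.8274

2.827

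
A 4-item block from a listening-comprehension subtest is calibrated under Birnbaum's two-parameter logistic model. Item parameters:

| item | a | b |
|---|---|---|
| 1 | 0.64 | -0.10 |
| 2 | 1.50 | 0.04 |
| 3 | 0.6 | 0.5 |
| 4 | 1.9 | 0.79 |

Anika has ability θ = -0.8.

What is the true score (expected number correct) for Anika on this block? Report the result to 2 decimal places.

P(θ) = 1 / (1 + exp(−a(θ − b)))
P_1 = 1/(1+e^{0.4480}) = 0.3898
P_2 = 1/(1+e^{1.2600}) = 0.2210
P_3 = 1/(1+e^{0.7800}) = 0.3143
P_4 = 1/(1+e^{3.0210}) = 0.0465
E[score] = 0.3898 + 0.2210 + 0.3143 + 0.0465 = 0.9716

0.97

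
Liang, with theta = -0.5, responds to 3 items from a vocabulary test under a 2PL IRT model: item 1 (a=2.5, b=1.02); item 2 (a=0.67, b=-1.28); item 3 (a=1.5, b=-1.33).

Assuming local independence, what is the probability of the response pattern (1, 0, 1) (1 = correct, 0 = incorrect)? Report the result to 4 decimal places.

0.0063

P(theta) = 1 / (1 + exp(−a(theta − b)))
P_1 = 1/(1+e^{3.8000}) = 0.0219
P_2 = 1/(1+e^{-0.5226}) = 0.6278
P_3 = 1/(1+e^{-1.2450}) = 0.7764
L = P_1 × (1−P_2) × P_3 = 0.0219 × 0.3722 × 0.7764 = 0.00632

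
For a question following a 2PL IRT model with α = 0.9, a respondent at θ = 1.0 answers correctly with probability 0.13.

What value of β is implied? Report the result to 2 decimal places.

P(θ) = 1 / (1 + exp(−α(θ − β)))
logit(0.13) = ln(0.13/0.87) = -1.9010
β = θ − logit/(α) = 1.0 − (-1.9010)/0.9000 = 3.1122

3.11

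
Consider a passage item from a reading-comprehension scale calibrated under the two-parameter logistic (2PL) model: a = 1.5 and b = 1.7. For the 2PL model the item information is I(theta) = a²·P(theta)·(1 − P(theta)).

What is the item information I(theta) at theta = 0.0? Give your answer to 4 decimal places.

P = 1/(1+e^{2.5500}) = 0.0724
P(1−P) = 0.0724 × 0.9276 = 0.0672
I = a² × P(1−P) = 1.5² × 0.0672 = 0.15116

0.1512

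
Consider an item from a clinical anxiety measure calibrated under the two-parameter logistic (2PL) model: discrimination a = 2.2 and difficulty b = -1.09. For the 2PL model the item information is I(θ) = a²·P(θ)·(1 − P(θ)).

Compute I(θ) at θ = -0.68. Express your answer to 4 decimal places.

P = 1/(1+e^{-0.9020}) = 0.7114
P(1−P) = 0.7114 × 0.2886 = 0.2053
I = a² × P(1−P) = 2.2² × 0.2053 = 0.99378

0.9938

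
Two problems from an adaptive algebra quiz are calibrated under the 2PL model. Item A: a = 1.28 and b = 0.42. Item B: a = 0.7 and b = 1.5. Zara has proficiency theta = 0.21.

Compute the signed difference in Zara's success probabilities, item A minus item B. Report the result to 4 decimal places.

0.1448

P(theta) = 1 / (1 + exp(−a(theta − b)))
P_A = 0.4332
P_B = 0.2884
P_A − P_B = 0.1448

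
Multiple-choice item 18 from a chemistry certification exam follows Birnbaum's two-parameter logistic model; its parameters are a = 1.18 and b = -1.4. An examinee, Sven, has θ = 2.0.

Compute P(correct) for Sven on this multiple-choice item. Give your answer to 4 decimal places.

P(θ) = 1 / (1 + exp(−a(θ − b)))
Exponent: 1.18 × (2.0 − (-1.4)) = 4.0120
1/(1 + e^{-4.0120}) = 0.9822

0.9822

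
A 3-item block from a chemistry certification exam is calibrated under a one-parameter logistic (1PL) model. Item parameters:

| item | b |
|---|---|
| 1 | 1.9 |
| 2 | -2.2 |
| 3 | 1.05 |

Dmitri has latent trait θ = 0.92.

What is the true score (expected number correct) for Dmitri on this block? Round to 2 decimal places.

1.70

P(θ) = 1 / (1 + exp(−(θ − b)))
P_1 = 1/(1+e^{0.9800}) = 0.2729
P_2 = 1/(1+e^{-3.1200}) = 0.9577
P_3 = 1/(1+e^{0.1300}) = 0.4675
E[score] = 0.2729 + 0.9577 + 0.4675 = 1.6981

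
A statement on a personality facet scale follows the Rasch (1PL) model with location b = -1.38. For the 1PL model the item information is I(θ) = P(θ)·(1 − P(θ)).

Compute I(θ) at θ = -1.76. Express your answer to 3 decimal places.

P = 1/(1+e^{0.3800}) = 0.4061
P(1−P) = 0.4061 × 0.5939 = 0.2412
I = P(1−P) = 0.24119

0.241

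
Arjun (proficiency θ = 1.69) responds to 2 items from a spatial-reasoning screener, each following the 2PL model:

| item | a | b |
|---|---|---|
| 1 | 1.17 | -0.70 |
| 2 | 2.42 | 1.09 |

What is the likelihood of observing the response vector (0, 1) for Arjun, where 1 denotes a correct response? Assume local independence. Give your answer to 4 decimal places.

P(θ) = 1 / (1 + exp(−a(θ − b)))
P_1 = 1/(1+e^{-2.7963}) = 0.9425
P_2 = 1/(1+e^{-1.4520}) = 0.8103
L = (1−P_1) × P_2 = 0.0575 × 0.8103 = 0.04661

0.0466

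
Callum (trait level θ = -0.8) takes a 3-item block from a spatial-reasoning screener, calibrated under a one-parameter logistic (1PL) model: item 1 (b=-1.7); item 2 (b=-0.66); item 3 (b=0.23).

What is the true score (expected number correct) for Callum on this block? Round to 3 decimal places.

1.439

P(θ) = 1 / (1 + exp(−(θ − b)))
P_1 = 1/(1+e^{-0.9000}) = 0.7109
P_2 = 1/(1+e^{0.1400}) = 0.4651
P_3 = 1/(1+e^{1.0300}) = 0.2631
E[score] = 0.7109 + 0.4651 + 0.2631 = 1.4391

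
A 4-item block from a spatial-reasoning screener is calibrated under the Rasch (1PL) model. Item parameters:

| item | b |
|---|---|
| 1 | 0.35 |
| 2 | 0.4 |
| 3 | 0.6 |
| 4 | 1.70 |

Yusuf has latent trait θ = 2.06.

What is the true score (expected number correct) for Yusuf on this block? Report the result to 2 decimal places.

3.09

P(θ) = 1 / (1 + exp(−(θ − b)))
P_1 = 1/(1+e^{-1.7100}) = 0.8468
P_2 = 1/(1+e^{-1.6600}) = 0.8402
P_3 = 1/(1+e^{-1.4600}) = 0.8115
P_4 = 1/(1+e^{-0.3600}) = 0.5890
E[score] = 0.8468 + 0.8402 + 0.8115 + 0.5890 = 3.0876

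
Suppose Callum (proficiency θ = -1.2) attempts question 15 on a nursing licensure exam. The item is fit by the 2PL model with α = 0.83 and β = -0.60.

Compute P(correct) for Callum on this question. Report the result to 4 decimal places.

0.3780

P(θ) = 1 / (1 + exp(−α(θ − β)))
Exponent: 0.83 × (-1.2 − (-0.60)) = -0.4980
1/(1 + e^{0.4980}) = 0.3780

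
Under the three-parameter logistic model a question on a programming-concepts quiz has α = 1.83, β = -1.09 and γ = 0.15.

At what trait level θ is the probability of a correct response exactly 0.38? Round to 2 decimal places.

-1.63

P(θ) = γ + (1 − γ) · 1 / (1 + exp(−α(θ − β)))
Remove guessing floor: (0.38 − 0.15)/(1 − 0.15) = 0.2706
logit = ln(0.2706/0.7294) = -0.9916
θ = β + logit/(α) = -1.09 + (-0.9916)/1.8300 = -1.6319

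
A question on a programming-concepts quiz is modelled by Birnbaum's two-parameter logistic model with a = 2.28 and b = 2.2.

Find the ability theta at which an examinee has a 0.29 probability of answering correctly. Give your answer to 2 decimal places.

1.81

P(theta) = 1 / (1 + exp(−a(theta − b)))
logit = ln(0.2900/0.7100) = -0.8954
theta = b + logit/(a) = 2.2 + (-0.8954)/2.2800 = 1.8073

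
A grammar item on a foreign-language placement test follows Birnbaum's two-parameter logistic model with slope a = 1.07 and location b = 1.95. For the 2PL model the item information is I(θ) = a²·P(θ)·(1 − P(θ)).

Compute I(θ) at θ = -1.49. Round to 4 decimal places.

0.0275

P = 1/(1+e^{3.6808}) = 0.0246
P(1−P) = 0.0246 × 0.9754 = 0.0240
I = a² × P(1−P) = 1.07² × 0.0240 = 0.02745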